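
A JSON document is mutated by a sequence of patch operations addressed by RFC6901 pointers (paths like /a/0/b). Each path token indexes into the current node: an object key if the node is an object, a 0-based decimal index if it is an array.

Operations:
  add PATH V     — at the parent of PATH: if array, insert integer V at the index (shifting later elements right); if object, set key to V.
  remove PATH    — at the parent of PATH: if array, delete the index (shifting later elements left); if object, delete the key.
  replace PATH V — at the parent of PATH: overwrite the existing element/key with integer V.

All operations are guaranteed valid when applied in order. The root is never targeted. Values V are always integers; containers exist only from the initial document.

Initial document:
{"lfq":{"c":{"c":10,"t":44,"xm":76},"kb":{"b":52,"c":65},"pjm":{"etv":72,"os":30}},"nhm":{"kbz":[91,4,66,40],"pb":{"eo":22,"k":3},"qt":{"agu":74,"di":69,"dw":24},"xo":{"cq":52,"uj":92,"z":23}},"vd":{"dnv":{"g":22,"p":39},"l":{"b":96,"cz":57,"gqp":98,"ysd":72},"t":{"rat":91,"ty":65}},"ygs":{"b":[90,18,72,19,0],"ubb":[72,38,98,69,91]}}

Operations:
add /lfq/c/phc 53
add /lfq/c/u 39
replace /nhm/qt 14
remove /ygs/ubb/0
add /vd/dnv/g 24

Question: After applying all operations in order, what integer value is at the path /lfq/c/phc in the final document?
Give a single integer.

Answer: 53

Derivation:
After op 1 (add /lfq/c/phc 53): {"lfq":{"c":{"c":10,"phc":53,"t":44,"xm":76},"kb":{"b":52,"c":65},"pjm":{"etv":72,"os":30}},"nhm":{"kbz":[91,4,66,40],"pb":{"eo":22,"k":3},"qt":{"agu":74,"di":69,"dw":24},"xo":{"cq":52,"uj":92,"z":23}},"vd":{"dnv":{"g":22,"p":39},"l":{"b":96,"cz":57,"gqp":98,"ysd":72},"t":{"rat":91,"ty":65}},"ygs":{"b":[90,18,72,19,0],"ubb":[72,38,98,69,91]}}
After op 2 (add /lfq/c/u 39): {"lfq":{"c":{"c":10,"phc":53,"t":44,"u":39,"xm":76},"kb":{"b":52,"c":65},"pjm":{"etv":72,"os":30}},"nhm":{"kbz":[91,4,66,40],"pb":{"eo":22,"k":3},"qt":{"agu":74,"di":69,"dw":24},"xo":{"cq":52,"uj":92,"z":23}},"vd":{"dnv":{"g":22,"p":39},"l":{"b":96,"cz":57,"gqp":98,"ysd":72},"t":{"rat":91,"ty":65}},"ygs":{"b":[90,18,72,19,0],"ubb":[72,38,98,69,91]}}
After op 3 (replace /nhm/qt 14): {"lfq":{"c":{"c":10,"phc":53,"t":44,"u":39,"xm":76},"kb":{"b":52,"c":65},"pjm":{"etv":72,"os":30}},"nhm":{"kbz":[91,4,66,40],"pb":{"eo":22,"k":3},"qt":14,"xo":{"cq":52,"uj":92,"z":23}},"vd":{"dnv":{"g":22,"p":39},"l":{"b":96,"cz":57,"gqp":98,"ysd":72},"t":{"rat":91,"ty":65}},"ygs":{"b":[90,18,72,19,0],"ubb":[72,38,98,69,91]}}
After op 4 (remove /ygs/ubb/0): {"lfq":{"c":{"c":10,"phc":53,"t":44,"u":39,"xm":76},"kb":{"b":52,"c":65},"pjm":{"etv":72,"os":30}},"nhm":{"kbz":[91,4,66,40],"pb":{"eo":22,"k":3},"qt":14,"xo":{"cq":52,"uj":92,"z":23}},"vd":{"dnv":{"g":22,"p":39},"l":{"b":96,"cz":57,"gqp":98,"ysd":72},"t":{"rat":91,"ty":65}},"ygs":{"b":[90,18,72,19,0],"ubb":[38,98,69,91]}}
After op 5 (add /vd/dnv/g 24): {"lfq":{"c":{"c":10,"phc":53,"t":44,"u":39,"xm":76},"kb":{"b":52,"c":65},"pjm":{"etv":72,"os":30}},"nhm":{"kbz":[91,4,66,40],"pb":{"eo":22,"k":3},"qt":14,"xo":{"cq":52,"uj":92,"z":23}},"vd":{"dnv":{"g":24,"p":39},"l":{"b":96,"cz":57,"gqp":98,"ysd":72},"t":{"rat":91,"ty":65}},"ygs":{"b":[90,18,72,19,0],"ubb":[38,98,69,91]}}
Value at /lfq/c/phc: 53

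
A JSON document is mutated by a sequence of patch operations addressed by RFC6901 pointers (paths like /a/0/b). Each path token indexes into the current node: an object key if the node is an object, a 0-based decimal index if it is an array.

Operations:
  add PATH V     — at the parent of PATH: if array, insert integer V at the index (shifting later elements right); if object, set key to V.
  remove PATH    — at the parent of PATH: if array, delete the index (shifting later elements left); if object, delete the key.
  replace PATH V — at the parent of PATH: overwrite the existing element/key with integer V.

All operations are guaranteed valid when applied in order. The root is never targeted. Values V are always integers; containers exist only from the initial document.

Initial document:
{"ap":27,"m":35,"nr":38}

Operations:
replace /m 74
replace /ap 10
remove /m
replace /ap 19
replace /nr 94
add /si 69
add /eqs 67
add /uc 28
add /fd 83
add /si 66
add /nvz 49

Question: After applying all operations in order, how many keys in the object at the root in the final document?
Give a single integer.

Answer: 7

Derivation:
After op 1 (replace /m 74): {"ap":27,"m":74,"nr":38}
After op 2 (replace /ap 10): {"ap":10,"m":74,"nr":38}
After op 3 (remove /m): {"ap":10,"nr":38}
After op 4 (replace /ap 19): {"ap":19,"nr":38}
After op 5 (replace /nr 94): {"ap":19,"nr":94}
After op 6 (add /si 69): {"ap":19,"nr":94,"si":69}
After op 7 (add /eqs 67): {"ap":19,"eqs":67,"nr":94,"si":69}
After op 8 (add /uc 28): {"ap":19,"eqs":67,"nr":94,"si":69,"uc":28}
After op 9 (add /fd 83): {"ap":19,"eqs":67,"fd":83,"nr":94,"si":69,"uc":28}
After op 10 (add /si 66): {"ap":19,"eqs":67,"fd":83,"nr":94,"si":66,"uc":28}
After op 11 (add /nvz 49): {"ap":19,"eqs":67,"fd":83,"nr":94,"nvz":49,"si":66,"uc":28}
Size at the root: 7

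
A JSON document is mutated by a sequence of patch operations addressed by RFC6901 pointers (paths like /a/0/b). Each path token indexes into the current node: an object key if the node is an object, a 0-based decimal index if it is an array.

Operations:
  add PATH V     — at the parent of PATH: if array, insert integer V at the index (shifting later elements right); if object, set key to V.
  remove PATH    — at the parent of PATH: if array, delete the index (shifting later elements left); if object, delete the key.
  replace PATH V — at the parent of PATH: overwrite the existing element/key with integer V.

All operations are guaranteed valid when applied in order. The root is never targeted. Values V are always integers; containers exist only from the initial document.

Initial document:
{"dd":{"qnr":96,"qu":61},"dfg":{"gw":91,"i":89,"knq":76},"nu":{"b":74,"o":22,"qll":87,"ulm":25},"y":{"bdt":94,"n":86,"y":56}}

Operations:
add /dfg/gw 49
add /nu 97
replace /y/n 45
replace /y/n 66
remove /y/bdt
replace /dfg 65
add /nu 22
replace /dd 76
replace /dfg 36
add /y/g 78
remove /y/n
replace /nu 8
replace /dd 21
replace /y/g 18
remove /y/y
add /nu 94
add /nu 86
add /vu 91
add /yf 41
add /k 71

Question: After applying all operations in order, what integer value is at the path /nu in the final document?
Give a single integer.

Answer: 86

Derivation:
After op 1 (add /dfg/gw 49): {"dd":{"qnr":96,"qu":61},"dfg":{"gw":49,"i":89,"knq":76},"nu":{"b":74,"o":22,"qll":87,"ulm":25},"y":{"bdt":94,"n":86,"y":56}}
After op 2 (add /nu 97): {"dd":{"qnr":96,"qu":61},"dfg":{"gw":49,"i":89,"knq":76},"nu":97,"y":{"bdt":94,"n":86,"y":56}}
After op 3 (replace /y/n 45): {"dd":{"qnr":96,"qu":61},"dfg":{"gw":49,"i":89,"knq":76},"nu":97,"y":{"bdt":94,"n":45,"y":56}}
After op 4 (replace /y/n 66): {"dd":{"qnr":96,"qu":61},"dfg":{"gw":49,"i":89,"knq":76},"nu":97,"y":{"bdt":94,"n":66,"y":56}}
After op 5 (remove /y/bdt): {"dd":{"qnr":96,"qu":61},"dfg":{"gw":49,"i":89,"knq":76},"nu":97,"y":{"n":66,"y":56}}
After op 6 (replace /dfg 65): {"dd":{"qnr":96,"qu":61},"dfg":65,"nu":97,"y":{"n":66,"y":56}}
After op 7 (add /nu 22): {"dd":{"qnr":96,"qu":61},"dfg":65,"nu":22,"y":{"n":66,"y":56}}
After op 8 (replace /dd 76): {"dd":76,"dfg":65,"nu":22,"y":{"n":66,"y":56}}
After op 9 (replace /dfg 36): {"dd":76,"dfg":36,"nu":22,"y":{"n":66,"y":56}}
After op 10 (add /y/g 78): {"dd":76,"dfg":36,"nu":22,"y":{"g":78,"n":66,"y":56}}
After op 11 (remove /y/n): {"dd":76,"dfg":36,"nu":22,"y":{"g":78,"y":56}}
After op 12 (replace /nu 8): {"dd":76,"dfg":36,"nu":8,"y":{"g":78,"y":56}}
After op 13 (replace /dd 21): {"dd":21,"dfg":36,"nu":8,"y":{"g":78,"y":56}}
After op 14 (replace /y/g 18): {"dd":21,"dfg":36,"nu":8,"y":{"g":18,"y":56}}
After op 15 (remove /y/y): {"dd":21,"dfg":36,"nu":8,"y":{"g":18}}
After op 16 (add /nu 94): {"dd":21,"dfg":36,"nu":94,"y":{"g":18}}
After op 17 (add /nu 86): {"dd":21,"dfg":36,"nu":86,"y":{"g":18}}
After op 18 (add /vu 91): {"dd":21,"dfg":36,"nu":86,"vu":91,"y":{"g":18}}
After op 19 (add /yf 41): {"dd":21,"dfg":36,"nu":86,"vu":91,"y":{"g":18},"yf":41}
After op 20 (add /k 71): {"dd":21,"dfg":36,"k":71,"nu":86,"vu":91,"y":{"g":18},"yf":41}
Value at /nu: 86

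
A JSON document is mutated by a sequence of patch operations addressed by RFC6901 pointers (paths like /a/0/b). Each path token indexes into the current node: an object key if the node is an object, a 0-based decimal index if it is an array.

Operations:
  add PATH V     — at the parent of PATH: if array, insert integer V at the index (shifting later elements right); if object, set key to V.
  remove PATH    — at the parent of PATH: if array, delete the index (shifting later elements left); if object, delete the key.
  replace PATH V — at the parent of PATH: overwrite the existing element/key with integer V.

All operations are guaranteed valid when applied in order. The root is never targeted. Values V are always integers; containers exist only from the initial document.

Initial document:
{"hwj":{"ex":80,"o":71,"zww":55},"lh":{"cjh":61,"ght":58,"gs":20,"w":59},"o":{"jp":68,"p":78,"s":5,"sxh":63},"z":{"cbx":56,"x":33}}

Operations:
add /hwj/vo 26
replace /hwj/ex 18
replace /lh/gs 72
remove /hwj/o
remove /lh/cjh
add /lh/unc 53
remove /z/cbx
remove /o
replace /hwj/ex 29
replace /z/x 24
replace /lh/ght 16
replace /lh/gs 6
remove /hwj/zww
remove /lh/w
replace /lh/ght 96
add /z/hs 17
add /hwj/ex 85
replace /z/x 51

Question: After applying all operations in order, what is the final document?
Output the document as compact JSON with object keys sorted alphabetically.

After op 1 (add /hwj/vo 26): {"hwj":{"ex":80,"o":71,"vo":26,"zww":55},"lh":{"cjh":61,"ght":58,"gs":20,"w":59},"o":{"jp":68,"p":78,"s":5,"sxh":63},"z":{"cbx":56,"x":33}}
After op 2 (replace /hwj/ex 18): {"hwj":{"ex":18,"o":71,"vo":26,"zww":55},"lh":{"cjh":61,"ght":58,"gs":20,"w":59},"o":{"jp":68,"p":78,"s":5,"sxh":63},"z":{"cbx":56,"x":33}}
After op 3 (replace /lh/gs 72): {"hwj":{"ex":18,"o":71,"vo":26,"zww":55},"lh":{"cjh":61,"ght":58,"gs":72,"w":59},"o":{"jp":68,"p":78,"s":5,"sxh":63},"z":{"cbx":56,"x":33}}
After op 4 (remove /hwj/o): {"hwj":{"ex":18,"vo":26,"zww":55},"lh":{"cjh":61,"ght":58,"gs":72,"w":59},"o":{"jp":68,"p":78,"s":5,"sxh":63},"z":{"cbx":56,"x":33}}
After op 5 (remove /lh/cjh): {"hwj":{"ex":18,"vo":26,"zww":55},"lh":{"ght":58,"gs":72,"w":59},"o":{"jp":68,"p":78,"s":5,"sxh":63},"z":{"cbx":56,"x":33}}
After op 6 (add /lh/unc 53): {"hwj":{"ex":18,"vo":26,"zww":55},"lh":{"ght":58,"gs":72,"unc":53,"w":59},"o":{"jp":68,"p":78,"s":5,"sxh":63},"z":{"cbx":56,"x":33}}
After op 7 (remove /z/cbx): {"hwj":{"ex":18,"vo":26,"zww":55},"lh":{"ght":58,"gs":72,"unc":53,"w":59},"o":{"jp":68,"p":78,"s":5,"sxh":63},"z":{"x":33}}
After op 8 (remove /o): {"hwj":{"ex":18,"vo":26,"zww":55},"lh":{"ght":58,"gs":72,"unc":53,"w":59},"z":{"x":33}}
After op 9 (replace /hwj/ex 29): {"hwj":{"ex":29,"vo":26,"zww":55},"lh":{"ght":58,"gs":72,"unc":53,"w":59},"z":{"x":33}}
After op 10 (replace /z/x 24): {"hwj":{"ex":29,"vo":26,"zww":55},"lh":{"ght":58,"gs":72,"unc":53,"w":59},"z":{"x":24}}
After op 11 (replace /lh/ght 16): {"hwj":{"ex":29,"vo":26,"zww":55},"lh":{"ght":16,"gs":72,"unc":53,"w":59},"z":{"x":24}}
After op 12 (replace /lh/gs 6): {"hwj":{"ex":29,"vo":26,"zww":55},"lh":{"ght":16,"gs":6,"unc":53,"w":59},"z":{"x":24}}
After op 13 (remove /hwj/zww): {"hwj":{"ex":29,"vo":26},"lh":{"ght":16,"gs":6,"unc":53,"w":59},"z":{"x":24}}
After op 14 (remove /lh/w): {"hwj":{"ex":29,"vo":26},"lh":{"ght":16,"gs":6,"unc":53},"z":{"x":24}}
After op 15 (replace /lh/ght 96): {"hwj":{"ex":29,"vo":26},"lh":{"ght":96,"gs":6,"unc":53},"z":{"x":24}}
After op 16 (add /z/hs 17): {"hwj":{"ex":29,"vo":26},"lh":{"ght":96,"gs":6,"unc":53},"z":{"hs":17,"x":24}}
After op 17 (add /hwj/ex 85): {"hwj":{"ex":85,"vo":26},"lh":{"ght":96,"gs":6,"unc":53},"z":{"hs":17,"x":24}}
After op 18 (replace /z/x 51): {"hwj":{"ex":85,"vo":26},"lh":{"ght":96,"gs":6,"unc":53},"z":{"hs":17,"x":51}}

Answer: {"hwj":{"ex":85,"vo":26},"lh":{"ght":96,"gs":6,"unc":53},"z":{"hs":17,"x":51}}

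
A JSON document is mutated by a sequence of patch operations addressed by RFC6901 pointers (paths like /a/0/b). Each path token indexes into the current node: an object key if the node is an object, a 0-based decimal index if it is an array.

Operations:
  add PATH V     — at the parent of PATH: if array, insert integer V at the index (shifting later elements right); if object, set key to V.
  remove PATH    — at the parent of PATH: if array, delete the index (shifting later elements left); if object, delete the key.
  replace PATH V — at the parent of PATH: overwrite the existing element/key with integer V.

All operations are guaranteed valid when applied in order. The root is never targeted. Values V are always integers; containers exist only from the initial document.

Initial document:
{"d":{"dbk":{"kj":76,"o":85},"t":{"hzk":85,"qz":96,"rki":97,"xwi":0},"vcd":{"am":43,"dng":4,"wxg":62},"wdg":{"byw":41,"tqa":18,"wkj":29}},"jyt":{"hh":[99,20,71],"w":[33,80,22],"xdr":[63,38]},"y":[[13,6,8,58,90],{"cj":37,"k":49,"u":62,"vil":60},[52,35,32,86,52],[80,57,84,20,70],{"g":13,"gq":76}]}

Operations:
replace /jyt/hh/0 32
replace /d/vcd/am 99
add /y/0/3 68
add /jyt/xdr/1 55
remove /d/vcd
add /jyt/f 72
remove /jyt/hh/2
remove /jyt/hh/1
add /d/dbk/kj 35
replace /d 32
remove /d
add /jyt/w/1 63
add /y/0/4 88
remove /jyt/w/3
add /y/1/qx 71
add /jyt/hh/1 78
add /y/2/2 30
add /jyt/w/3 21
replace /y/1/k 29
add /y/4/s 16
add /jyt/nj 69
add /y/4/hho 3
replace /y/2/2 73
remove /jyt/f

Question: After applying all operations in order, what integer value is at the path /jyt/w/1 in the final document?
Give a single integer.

Answer: 63

Derivation:
After op 1 (replace /jyt/hh/0 32): {"d":{"dbk":{"kj":76,"o":85},"t":{"hzk":85,"qz":96,"rki":97,"xwi":0},"vcd":{"am":43,"dng":4,"wxg":62},"wdg":{"byw":41,"tqa":18,"wkj":29}},"jyt":{"hh":[32,20,71],"w":[33,80,22],"xdr":[63,38]},"y":[[13,6,8,58,90],{"cj":37,"k":49,"u":62,"vil":60},[52,35,32,86,52],[80,57,84,20,70],{"g":13,"gq":76}]}
After op 2 (replace /d/vcd/am 99): {"d":{"dbk":{"kj":76,"o":85},"t":{"hzk":85,"qz":96,"rki":97,"xwi":0},"vcd":{"am":99,"dng":4,"wxg":62},"wdg":{"byw":41,"tqa":18,"wkj":29}},"jyt":{"hh":[32,20,71],"w":[33,80,22],"xdr":[63,38]},"y":[[13,6,8,58,90],{"cj":37,"k":49,"u":62,"vil":60},[52,35,32,86,52],[80,57,84,20,70],{"g":13,"gq":76}]}
After op 3 (add /y/0/3 68): {"d":{"dbk":{"kj":76,"o":85},"t":{"hzk":85,"qz":96,"rki":97,"xwi":0},"vcd":{"am":99,"dng":4,"wxg":62},"wdg":{"byw":41,"tqa":18,"wkj":29}},"jyt":{"hh":[32,20,71],"w":[33,80,22],"xdr":[63,38]},"y":[[13,6,8,68,58,90],{"cj":37,"k":49,"u":62,"vil":60},[52,35,32,86,52],[80,57,84,20,70],{"g":13,"gq":76}]}
After op 4 (add /jyt/xdr/1 55): {"d":{"dbk":{"kj":76,"o":85},"t":{"hzk":85,"qz":96,"rki":97,"xwi":0},"vcd":{"am":99,"dng":4,"wxg":62},"wdg":{"byw":41,"tqa":18,"wkj":29}},"jyt":{"hh":[32,20,71],"w":[33,80,22],"xdr":[63,55,38]},"y":[[13,6,8,68,58,90],{"cj":37,"k":49,"u":62,"vil":60},[52,35,32,86,52],[80,57,84,20,70],{"g":13,"gq":76}]}
After op 5 (remove /d/vcd): {"d":{"dbk":{"kj":76,"o":85},"t":{"hzk":85,"qz":96,"rki":97,"xwi":0},"wdg":{"byw":41,"tqa":18,"wkj":29}},"jyt":{"hh":[32,20,71],"w":[33,80,22],"xdr":[63,55,38]},"y":[[13,6,8,68,58,90],{"cj":37,"k":49,"u":62,"vil":60},[52,35,32,86,52],[80,57,84,20,70],{"g":13,"gq":76}]}
After op 6 (add /jyt/f 72): {"d":{"dbk":{"kj":76,"o":85},"t":{"hzk":85,"qz":96,"rki":97,"xwi":0},"wdg":{"byw":41,"tqa":18,"wkj":29}},"jyt":{"f":72,"hh":[32,20,71],"w":[33,80,22],"xdr":[63,55,38]},"y":[[13,6,8,68,58,90],{"cj":37,"k":49,"u":62,"vil":60},[52,35,32,86,52],[80,57,84,20,70],{"g":13,"gq":76}]}
After op 7 (remove /jyt/hh/2): {"d":{"dbk":{"kj":76,"o":85},"t":{"hzk":85,"qz":96,"rki":97,"xwi":0},"wdg":{"byw":41,"tqa":18,"wkj":29}},"jyt":{"f":72,"hh":[32,20],"w":[33,80,22],"xdr":[63,55,38]},"y":[[13,6,8,68,58,90],{"cj":37,"k":49,"u":62,"vil":60},[52,35,32,86,52],[80,57,84,20,70],{"g":13,"gq":76}]}
After op 8 (remove /jyt/hh/1): {"d":{"dbk":{"kj":76,"o":85},"t":{"hzk":85,"qz":96,"rki":97,"xwi":0},"wdg":{"byw":41,"tqa":18,"wkj":29}},"jyt":{"f":72,"hh":[32],"w":[33,80,22],"xdr":[63,55,38]},"y":[[13,6,8,68,58,90],{"cj":37,"k":49,"u":62,"vil":60},[52,35,32,86,52],[80,57,84,20,70],{"g":13,"gq":76}]}
After op 9 (add /d/dbk/kj 35): {"d":{"dbk":{"kj":35,"o":85},"t":{"hzk":85,"qz":96,"rki":97,"xwi":0},"wdg":{"byw":41,"tqa":18,"wkj":29}},"jyt":{"f":72,"hh":[32],"w":[33,80,22],"xdr":[63,55,38]},"y":[[13,6,8,68,58,90],{"cj":37,"k":49,"u":62,"vil":60},[52,35,32,86,52],[80,57,84,20,70],{"g":13,"gq":76}]}
After op 10 (replace /d 32): {"d":32,"jyt":{"f":72,"hh":[32],"w":[33,80,22],"xdr":[63,55,38]},"y":[[13,6,8,68,58,90],{"cj":37,"k":49,"u":62,"vil":60},[52,35,32,86,52],[80,57,84,20,70],{"g":13,"gq":76}]}
After op 11 (remove /d): {"jyt":{"f":72,"hh":[32],"w":[33,80,22],"xdr":[63,55,38]},"y":[[13,6,8,68,58,90],{"cj":37,"k":49,"u":62,"vil":60},[52,35,32,86,52],[80,57,84,20,70],{"g":13,"gq":76}]}
After op 12 (add /jyt/w/1 63): {"jyt":{"f":72,"hh":[32],"w":[33,63,80,22],"xdr":[63,55,38]},"y":[[13,6,8,68,58,90],{"cj":37,"k":49,"u":62,"vil":60},[52,35,32,86,52],[80,57,84,20,70],{"g":13,"gq":76}]}
After op 13 (add /y/0/4 88): {"jyt":{"f":72,"hh":[32],"w":[33,63,80,22],"xdr":[63,55,38]},"y":[[13,6,8,68,88,58,90],{"cj":37,"k":49,"u":62,"vil":60},[52,35,32,86,52],[80,57,84,20,70],{"g":13,"gq":76}]}
After op 14 (remove /jyt/w/3): {"jyt":{"f":72,"hh":[32],"w":[33,63,80],"xdr":[63,55,38]},"y":[[13,6,8,68,88,58,90],{"cj":37,"k":49,"u":62,"vil":60},[52,35,32,86,52],[80,57,84,20,70],{"g":13,"gq":76}]}
After op 15 (add /y/1/qx 71): {"jyt":{"f":72,"hh":[32],"w":[33,63,80],"xdr":[63,55,38]},"y":[[13,6,8,68,88,58,90],{"cj":37,"k":49,"qx":71,"u":62,"vil":60},[52,35,32,86,52],[80,57,84,20,70],{"g":13,"gq":76}]}
After op 16 (add /jyt/hh/1 78): {"jyt":{"f":72,"hh":[32,78],"w":[33,63,80],"xdr":[63,55,38]},"y":[[13,6,8,68,88,58,90],{"cj":37,"k":49,"qx":71,"u":62,"vil":60},[52,35,32,86,52],[80,57,84,20,70],{"g":13,"gq":76}]}
After op 17 (add /y/2/2 30): {"jyt":{"f":72,"hh":[32,78],"w":[33,63,80],"xdr":[63,55,38]},"y":[[13,6,8,68,88,58,90],{"cj":37,"k":49,"qx":71,"u":62,"vil":60},[52,35,30,32,86,52],[80,57,84,20,70],{"g":13,"gq":76}]}
After op 18 (add /jyt/w/3 21): {"jyt":{"f":72,"hh":[32,78],"w":[33,63,80,21],"xdr":[63,55,38]},"y":[[13,6,8,68,88,58,90],{"cj":37,"k":49,"qx":71,"u":62,"vil":60},[52,35,30,32,86,52],[80,57,84,20,70],{"g":13,"gq":76}]}
After op 19 (replace /y/1/k 29): {"jyt":{"f":72,"hh":[32,78],"w":[33,63,80,21],"xdr":[63,55,38]},"y":[[13,6,8,68,88,58,90],{"cj":37,"k":29,"qx":71,"u":62,"vil":60},[52,35,30,32,86,52],[80,57,84,20,70],{"g":13,"gq":76}]}
After op 20 (add /y/4/s 16): {"jyt":{"f":72,"hh":[32,78],"w":[33,63,80,21],"xdr":[63,55,38]},"y":[[13,6,8,68,88,58,90],{"cj":37,"k":29,"qx":71,"u":62,"vil":60},[52,35,30,32,86,52],[80,57,84,20,70],{"g":13,"gq":76,"s":16}]}
After op 21 (add /jyt/nj 69): {"jyt":{"f":72,"hh":[32,78],"nj":69,"w":[33,63,80,21],"xdr":[63,55,38]},"y":[[13,6,8,68,88,58,90],{"cj":37,"k":29,"qx":71,"u":62,"vil":60},[52,35,30,32,86,52],[80,57,84,20,70],{"g":13,"gq":76,"s":16}]}
After op 22 (add /y/4/hho 3): {"jyt":{"f":72,"hh":[32,78],"nj":69,"w":[33,63,80,21],"xdr":[63,55,38]},"y":[[13,6,8,68,88,58,90],{"cj":37,"k":29,"qx":71,"u":62,"vil":60},[52,35,30,32,86,52],[80,57,84,20,70],{"g":13,"gq":76,"hho":3,"s":16}]}
After op 23 (replace /y/2/2 73): {"jyt":{"f":72,"hh":[32,78],"nj":69,"w":[33,63,80,21],"xdr":[63,55,38]},"y":[[13,6,8,68,88,58,90],{"cj":37,"k":29,"qx":71,"u":62,"vil":60},[52,35,73,32,86,52],[80,57,84,20,70],{"g":13,"gq":76,"hho":3,"s":16}]}
After op 24 (remove /jyt/f): {"jyt":{"hh":[32,78],"nj":69,"w":[33,63,80,21],"xdr":[63,55,38]},"y":[[13,6,8,68,88,58,90],{"cj":37,"k":29,"qx":71,"u":62,"vil":60},[52,35,73,32,86,52],[80,57,84,20,70],{"g":13,"gq":76,"hho":3,"s":16}]}
Value at /jyt/w/1: 63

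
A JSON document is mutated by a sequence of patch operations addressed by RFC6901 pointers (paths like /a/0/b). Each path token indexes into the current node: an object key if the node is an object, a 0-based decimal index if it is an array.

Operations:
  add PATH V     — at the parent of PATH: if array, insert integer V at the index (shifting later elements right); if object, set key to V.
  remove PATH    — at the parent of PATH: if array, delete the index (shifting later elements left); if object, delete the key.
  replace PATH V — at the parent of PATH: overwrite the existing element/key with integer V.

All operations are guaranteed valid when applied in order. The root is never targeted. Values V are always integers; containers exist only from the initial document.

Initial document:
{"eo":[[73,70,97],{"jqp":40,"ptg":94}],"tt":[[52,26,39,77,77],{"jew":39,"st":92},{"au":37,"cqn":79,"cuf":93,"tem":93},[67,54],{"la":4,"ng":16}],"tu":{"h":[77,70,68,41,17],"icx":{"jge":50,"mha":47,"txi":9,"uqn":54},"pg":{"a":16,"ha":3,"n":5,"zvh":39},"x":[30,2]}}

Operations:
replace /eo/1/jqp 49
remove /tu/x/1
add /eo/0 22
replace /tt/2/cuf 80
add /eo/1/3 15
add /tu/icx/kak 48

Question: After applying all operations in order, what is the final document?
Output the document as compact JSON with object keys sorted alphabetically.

Answer: {"eo":[22,[73,70,97,15],{"jqp":49,"ptg":94}],"tt":[[52,26,39,77,77],{"jew":39,"st":92},{"au":37,"cqn":79,"cuf":80,"tem":93},[67,54],{"la":4,"ng":16}],"tu":{"h":[77,70,68,41,17],"icx":{"jge":50,"kak":48,"mha":47,"txi":9,"uqn":54},"pg":{"a":16,"ha":3,"n":5,"zvh":39},"x":[30]}}

Derivation:
After op 1 (replace /eo/1/jqp 49): {"eo":[[73,70,97],{"jqp":49,"ptg":94}],"tt":[[52,26,39,77,77],{"jew":39,"st":92},{"au":37,"cqn":79,"cuf":93,"tem":93},[67,54],{"la":4,"ng":16}],"tu":{"h":[77,70,68,41,17],"icx":{"jge":50,"mha":47,"txi":9,"uqn":54},"pg":{"a":16,"ha":3,"n":5,"zvh":39},"x":[30,2]}}
After op 2 (remove /tu/x/1): {"eo":[[73,70,97],{"jqp":49,"ptg":94}],"tt":[[52,26,39,77,77],{"jew":39,"st":92},{"au":37,"cqn":79,"cuf":93,"tem":93},[67,54],{"la":4,"ng":16}],"tu":{"h":[77,70,68,41,17],"icx":{"jge":50,"mha":47,"txi":9,"uqn":54},"pg":{"a":16,"ha":3,"n":5,"zvh":39},"x":[30]}}
After op 3 (add /eo/0 22): {"eo":[22,[73,70,97],{"jqp":49,"ptg":94}],"tt":[[52,26,39,77,77],{"jew":39,"st":92},{"au":37,"cqn":79,"cuf":93,"tem":93},[67,54],{"la":4,"ng":16}],"tu":{"h":[77,70,68,41,17],"icx":{"jge":50,"mha":47,"txi":9,"uqn":54},"pg":{"a":16,"ha":3,"n":5,"zvh":39},"x":[30]}}
After op 4 (replace /tt/2/cuf 80): {"eo":[22,[73,70,97],{"jqp":49,"ptg":94}],"tt":[[52,26,39,77,77],{"jew":39,"st":92},{"au":37,"cqn":79,"cuf":80,"tem":93},[67,54],{"la":4,"ng":16}],"tu":{"h":[77,70,68,41,17],"icx":{"jge":50,"mha":47,"txi":9,"uqn":54},"pg":{"a":16,"ha":3,"n":5,"zvh":39},"x":[30]}}
After op 5 (add /eo/1/3 15): {"eo":[22,[73,70,97,15],{"jqp":49,"ptg":94}],"tt":[[52,26,39,77,77],{"jew":39,"st":92},{"au":37,"cqn":79,"cuf":80,"tem":93},[67,54],{"la":4,"ng":16}],"tu":{"h":[77,70,68,41,17],"icx":{"jge":50,"mha":47,"txi":9,"uqn":54},"pg":{"a":16,"ha":3,"n":5,"zvh":39},"x":[30]}}
After op 6 (add /tu/icx/kak 48): {"eo":[22,[73,70,97,15],{"jqp":49,"ptg":94}],"tt":[[52,26,39,77,77],{"jew":39,"st":92},{"au":37,"cqn":79,"cuf":80,"tem":93},[67,54],{"la":4,"ng":16}],"tu":{"h":[77,70,68,41,17],"icx":{"jge":50,"kak":48,"mha":47,"txi":9,"uqn":54},"pg":{"a":16,"ha":3,"n":5,"zvh":39},"x":[30]}}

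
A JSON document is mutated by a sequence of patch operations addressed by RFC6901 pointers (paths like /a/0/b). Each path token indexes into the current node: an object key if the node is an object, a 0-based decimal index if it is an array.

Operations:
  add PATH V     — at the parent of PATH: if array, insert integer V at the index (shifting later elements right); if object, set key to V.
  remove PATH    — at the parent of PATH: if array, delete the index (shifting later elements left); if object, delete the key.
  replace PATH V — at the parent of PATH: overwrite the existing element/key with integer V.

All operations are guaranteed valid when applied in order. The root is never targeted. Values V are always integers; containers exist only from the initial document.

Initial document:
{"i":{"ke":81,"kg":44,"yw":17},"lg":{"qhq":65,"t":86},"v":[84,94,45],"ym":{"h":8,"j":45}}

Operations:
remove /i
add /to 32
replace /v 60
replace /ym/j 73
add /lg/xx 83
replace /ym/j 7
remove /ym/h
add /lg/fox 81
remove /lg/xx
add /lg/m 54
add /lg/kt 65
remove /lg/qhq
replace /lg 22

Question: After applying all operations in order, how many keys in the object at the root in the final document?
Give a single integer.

After op 1 (remove /i): {"lg":{"qhq":65,"t":86},"v":[84,94,45],"ym":{"h":8,"j":45}}
After op 2 (add /to 32): {"lg":{"qhq":65,"t":86},"to":32,"v":[84,94,45],"ym":{"h":8,"j":45}}
After op 3 (replace /v 60): {"lg":{"qhq":65,"t":86},"to":32,"v":60,"ym":{"h":8,"j":45}}
After op 4 (replace /ym/j 73): {"lg":{"qhq":65,"t":86},"to":32,"v":60,"ym":{"h":8,"j":73}}
After op 5 (add /lg/xx 83): {"lg":{"qhq":65,"t":86,"xx":83},"to":32,"v":60,"ym":{"h":8,"j":73}}
After op 6 (replace /ym/j 7): {"lg":{"qhq":65,"t":86,"xx":83},"to":32,"v":60,"ym":{"h":8,"j":7}}
After op 7 (remove /ym/h): {"lg":{"qhq":65,"t":86,"xx":83},"to":32,"v":60,"ym":{"j":7}}
After op 8 (add /lg/fox 81): {"lg":{"fox":81,"qhq":65,"t":86,"xx":83},"to":32,"v":60,"ym":{"j":7}}
After op 9 (remove /lg/xx): {"lg":{"fox":81,"qhq":65,"t":86},"to":32,"v":60,"ym":{"j":7}}
After op 10 (add /lg/m 54): {"lg":{"fox":81,"m":54,"qhq":65,"t":86},"to":32,"v":60,"ym":{"j":7}}
After op 11 (add /lg/kt 65): {"lg":{"fox":81,"kt":65,"m":54,"qhq":65,"t":86},"to":32,"v":60,"ym":{"j":7}}
After op 12 (remove /lg/qhq): {"lg":{"fox":81,"kt":65,"m":54,"t":86},"to":32,"v":60,"ym":{"j":7}}
After op 13 (replace /lg 22): {"lg":22,"to":32,"v":60,"ym":{"j":7}}
Size at the root: 4

Answer: 4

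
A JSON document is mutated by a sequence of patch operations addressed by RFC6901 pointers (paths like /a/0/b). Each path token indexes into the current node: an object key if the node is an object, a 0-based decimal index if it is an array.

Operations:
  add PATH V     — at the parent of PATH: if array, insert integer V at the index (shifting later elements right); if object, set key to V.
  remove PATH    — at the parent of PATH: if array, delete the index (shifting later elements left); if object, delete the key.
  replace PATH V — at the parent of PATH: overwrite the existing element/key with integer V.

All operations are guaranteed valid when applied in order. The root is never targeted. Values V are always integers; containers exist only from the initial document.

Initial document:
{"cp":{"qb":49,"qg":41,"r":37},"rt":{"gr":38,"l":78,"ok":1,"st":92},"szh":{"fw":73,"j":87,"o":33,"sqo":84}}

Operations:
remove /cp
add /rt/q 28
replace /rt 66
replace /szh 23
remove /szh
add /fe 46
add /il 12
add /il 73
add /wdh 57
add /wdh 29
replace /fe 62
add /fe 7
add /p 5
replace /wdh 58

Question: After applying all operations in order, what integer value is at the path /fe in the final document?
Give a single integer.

Answer: 7

Derivation:
After op 1 (remove /cp): {"rt":{"gr":38,"l":78,"ok":1,"st":92},"szh":{"fw":73,"j":87,"o":33,"sqo":84}}
After op 2 (add /rt/q 28): {"rt":{"gr":38,"l":78,"ok":1,"q":28,"st":92},"szh":{"fw":73,"j":87,"o":33,"sqo":84}}
After op 3 (replace /rt 66): {"rt":66,"szh":{"fw":73,"j":87,"o":33,"sqo":84}}
After op 4 (replace /szh 23): {"rt":66,"szh":23}
After op 5 (remove /szh): {"rt":66}
After op 6 (add /fe 46): {"fe":46,"rt":66}
After op 7 (add /il 12): {"fe":46,"il":12,"rt":66}
After op 8 (add /il 73): {"fe":46,"il":73,"rt":66}
After op 9 (add /wdh 57): {"fe":46,"il":73,"rt":66,"wdh":57}
After op 10 (add /wdh 29): {"fe":46,"il":73,"rt":66,"wdh":29}
After op 11 (replace /fe 62): {"fe":62,"il":73,"rt":66,"wdh":29}
After op 12 (add /fe 7): {"fe":7,"il":73,"rt":66,"wdh":29}
After op 13 (add /p 5): {"fe":7,"il":73,"p":5,"rt":66,"wdh":29}
After op 14 (replace /wdh 58): {"fe":7,"il":73,"p":5,"rt":66,"wdh":58}
Value at /fe: 7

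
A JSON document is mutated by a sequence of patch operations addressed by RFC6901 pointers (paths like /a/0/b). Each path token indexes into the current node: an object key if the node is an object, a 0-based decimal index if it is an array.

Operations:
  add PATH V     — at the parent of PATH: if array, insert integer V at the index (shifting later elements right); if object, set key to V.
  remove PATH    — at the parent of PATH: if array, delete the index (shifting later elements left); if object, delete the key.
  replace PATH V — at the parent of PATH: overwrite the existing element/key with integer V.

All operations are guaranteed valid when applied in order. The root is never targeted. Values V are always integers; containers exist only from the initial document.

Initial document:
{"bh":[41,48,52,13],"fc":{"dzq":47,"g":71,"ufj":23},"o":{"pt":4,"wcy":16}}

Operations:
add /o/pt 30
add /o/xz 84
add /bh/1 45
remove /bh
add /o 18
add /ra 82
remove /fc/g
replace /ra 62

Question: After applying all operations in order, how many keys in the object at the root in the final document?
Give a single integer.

After op 1 (add /o/pt 30): {"bh":[41,48,52,13],"fc":{"dzq":47,"g":71,"ufj":23},"o":{"pt":30,"wcy":16}}
After op 2 (add /o/xz 84): {"bh":[41,48,52,13],"fc":{"dzq":47,"g":71,"ufj":23},"o":{"pt":30,"wcy":16,"xz":84}}
After op 3 (add /bh/1 45): {"bh":[41,45,48,52,13],"fc":{"dzq":47,"g":71,"ufj":23},"o":{"pt":30,"wcy":16,"xz":84}}
After op 4 (remove /bh): {"fc":{"dzq":47,"g":71,"ufj":23},"o":{"pt":30,"wcy":16,"xz":84}}
After op 5 (add /o 18): {"fc":{"dzq":47,"g":71,"ufj":23},"o":18}
After op 6 (add /ra 82): {"fc":{"dzq":47,"g":71,"ufj":23},"o":18,"ra":82}
After op 7 (remove /fc/g): {"fc":{"dzq":47,"ufj":23},"o":18,"ra":82}
After op 8 (replace /ra 62): {"fc":{"dzq":47,"ufj":23},"o":18,"ra":62}
Size at the root: 3

Answer: 3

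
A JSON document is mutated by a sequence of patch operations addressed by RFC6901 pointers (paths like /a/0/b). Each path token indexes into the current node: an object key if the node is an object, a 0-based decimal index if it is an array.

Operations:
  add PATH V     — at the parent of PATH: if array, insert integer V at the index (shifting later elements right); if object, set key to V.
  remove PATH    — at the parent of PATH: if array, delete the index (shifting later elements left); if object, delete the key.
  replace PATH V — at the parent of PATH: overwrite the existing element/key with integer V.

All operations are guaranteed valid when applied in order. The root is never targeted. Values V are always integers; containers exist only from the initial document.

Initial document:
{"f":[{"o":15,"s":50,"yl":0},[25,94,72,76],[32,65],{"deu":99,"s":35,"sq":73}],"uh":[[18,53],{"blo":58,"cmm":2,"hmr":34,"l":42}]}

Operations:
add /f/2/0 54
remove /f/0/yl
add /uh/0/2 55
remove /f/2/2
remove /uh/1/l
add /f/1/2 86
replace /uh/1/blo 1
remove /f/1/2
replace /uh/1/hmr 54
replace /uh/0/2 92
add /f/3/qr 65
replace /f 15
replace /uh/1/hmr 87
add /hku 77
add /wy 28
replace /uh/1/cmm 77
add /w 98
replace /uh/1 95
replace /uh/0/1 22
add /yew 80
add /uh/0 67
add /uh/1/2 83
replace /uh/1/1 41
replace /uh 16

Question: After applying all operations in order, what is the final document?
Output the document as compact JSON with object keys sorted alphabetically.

After op 1 (add /f/2/0 54): {"f":[{"o":15,"s":50,"yl":0},[25,94,72,76],[54,32,65],{"deu":99,"s":35,"sq":73}],"uh":[[18,53],{"blo":58,"cmm":2,"hmr":34,"l":42}]}
After op 2 (remove /f/0/yl): {"f":[{"o":15,"s":50},[25,94,72,76],[54,32,65],{"deu":99,"s":35,"sq":73}],"uh":[[18,53],{"blo":58,"cmm":2,"hmr":34,"l":42}]}
After op 3 (add /uh/0/2 55): {"f":[{"o":15,"s":50},[25,94,72,76],[54,32,65],{"deu":99,"s":35,"sq":73}],"uh":[[18,53,55],{"blo":58,"cmm":2,"hmr":34,"l":42}]}
After op 4 (remove /f/2/2): {"f":[{"o":15,"s":50},[25,94,72,76],[54,32],{"deu":99,"s":35,"sq":73}],"uh":[[18,53,55],{"blo":58,"cmm":2,"hmr":34,"l":42}]}
After op 5 (remove /uh/1/l): {"f":[{"o":15,"s":50},[25,94,72,76],[54,32],{"deu":99,"s":35,"sq":73}],"uh":[[18,53,55],{"blo":58,"cmm":2,"hmr":34}]}
After op 6 (add /f/1/2 86): {"f":[{"o":15,"s":50},[25,94,86,72,76],[54,32],{"deu":99,"s":35,"sq":73}],"uh":[[18,53,55],{"blo":58,"cmm":2,"hmr":34}]}
After op 7 (replace /uh/1/blo 1): {"f":[{"o":15,"s":50},[25,94,86,72,76],[54,32],{"deu":99,"s":35,"sq":73}],"uh":[[18,53,55],{"blo":1,"cmm":2,"hmr":34}]}
After op 8 (remove /f/1/2): {"f":[{"o":15,"s":50},[25,94,72,76],[54,32],{"deu":99,"s":35,"sq":73}],"uh":[[18,53,55],{"blo":1,"cmm":2,"hmr":34}]}
After op 9 (replace /uh/1/hmr 54): {"f":[{"o":15,"s":50},[25,94,72,76],[54,32],{"deu":99,"s":35,"sq":73}],"uh":[[18,53,55],{"blo":1,"cmm":2,"hmr":54}]}
After op 10 (replace /uh/0/2 92): {"f":[{"o":15,"s":50},[25,94,72,76],[54,32],{"deu":99,"s":35,"sq":73}],"uh":[[18,53,92],{"blo":1,"cmm":2,"hmr":54}]}
After op 11 (add /f/3/qr 65): {"f":[{"o":15,"s":50},[25,94,72,76],[54,32],{"deu":99,"qr":65,"s":35,"sq":73}],"uh":[[18,53,92],{"blo":1,"cmm":2,"hmr":54}]}
After op 12 (replace /f 15): {"f":15,"uh":[[18,53,92],{"blo":1,"cmm":2,"hmr":54}]}
After op 13 (replace /uh/1/hmr 87): {"f":15,"uh":[[18,53,92],{"blo":1,"cmm":2,"hmr":87}]}
After op 14 (add /hku 77): {"f":15,"hku":77,"uh":[[18,53,92],{"blo":1,"cmm":2,"hmr":87}]}
After op 15 (add /wy 28): {"f":15,"hku":77,"uh":[[18,53,92],{"blo":1,"cmm":2,"hmr":87}],"wy":28}
After op 16 (replace /uh/1/cmm 77): {"f":15,"hku":77,"uh":[[18,53,92],{"blo":1,"cmm":77,"hmr":87}],"wy":28}
After op 17 (add /w 98): {"f":15,"hku":77,"uh":[[18,53,92],{"blo":1,"cmm":77,"hmr":87}],"w":98,"wy":28}
After op 18 (replace /uh/1 95): {"f":15,"hku":77,"uh":[[18,53,92],95],"w":98,"wy":28}
After op 19 (replace /uh/0/1 22): {"f":15,"hku":77,"uh":[[18,22,92],95],"w":98,"wy":28}
After op 20 (add /yew 80): {"f":15,"hku":77,"uh":[[18,22,92],95],"w":98,"wy":28,"yew":80}
After op 21 (add /uh/0 67): {"f":15,"hku":77,"uh":[67,[18,22,92],95],"w":98,"wy":28,"yew":80}
After op 22 (add /uh/1/2 83): {"f":15,"hku":77,"uh":[67,[18,22,83,92],95],"w":98,"wy":28,"yew":80}
After op 23 (replace /uh/1/1 41): {"f":15,"hku":77,"uh":[67,[18,41,83,92],95],"w":98,"wy":28,"yew":80}
After op 24 (replace /uh 16): {"f":15,"hku":77,"uh":16,"w":98,"wy":28,"yew":80}

Answer: {"f":15,"hku":77,"uh":16,"w":98,"wy":28,"yew":80}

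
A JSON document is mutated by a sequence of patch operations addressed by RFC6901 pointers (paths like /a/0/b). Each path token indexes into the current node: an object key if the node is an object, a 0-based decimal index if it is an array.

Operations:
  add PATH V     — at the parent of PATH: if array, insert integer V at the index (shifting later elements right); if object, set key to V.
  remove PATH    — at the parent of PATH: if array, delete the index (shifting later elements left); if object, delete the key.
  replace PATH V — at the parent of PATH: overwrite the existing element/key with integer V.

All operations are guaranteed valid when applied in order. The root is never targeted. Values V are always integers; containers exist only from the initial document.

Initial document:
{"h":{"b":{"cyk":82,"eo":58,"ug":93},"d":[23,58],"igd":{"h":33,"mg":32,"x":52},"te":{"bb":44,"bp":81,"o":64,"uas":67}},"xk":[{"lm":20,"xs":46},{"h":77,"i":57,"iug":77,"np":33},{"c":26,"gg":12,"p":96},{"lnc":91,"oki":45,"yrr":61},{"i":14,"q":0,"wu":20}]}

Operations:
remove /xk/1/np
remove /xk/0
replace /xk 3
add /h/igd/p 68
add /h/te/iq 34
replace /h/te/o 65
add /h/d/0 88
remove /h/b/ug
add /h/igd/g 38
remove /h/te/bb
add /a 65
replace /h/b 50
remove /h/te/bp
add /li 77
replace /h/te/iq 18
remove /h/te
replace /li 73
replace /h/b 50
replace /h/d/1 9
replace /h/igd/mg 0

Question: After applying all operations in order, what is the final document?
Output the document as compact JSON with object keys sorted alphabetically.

Answer: {"a":65,"h":{"b":50,"d":[88,9,58],"igd":{"g":38,"h":33,"mg":0,"p":68,"x":52}},"li":73,"xk":3}

Derivation:
After op 1 (remove /xk/1/np): {"h":{"b":{"cyk":82,"eo":58,"ug":93},"d":[23,58],"igd":{"h":33,"mg":32,"x":52},"te":{"bb":44,"bp":81,"o":64,"uas":67}},"xk":[{"lm":20,"xs":46},{"h":77,"i":57,"iug":77},{"c":26,"gg":12,"p":96},{"lnc":91,"oki":45,"yrr":61},{"i":14,"q":0,"wu":20}]}
After op 2 (remove /xk/0): {"h":{"b":{"cyk":82,"eo":58,"ug":93},"d":[23,58],"igd":{"h":33,"mg":32,"x":52},"te":{"bb":44,"bp":81,"o":64,"uas":67}},"xk":[{"h":77,"i":57,"iug":77},{"c":26,"gg":12,"p":96},{"lnc":91,"oki":45,"yrr":61},{"i":14,"q":0,"wu":20}]}
After op 3 (replace /xk 3): {"h":{"b":{"cyk":82,"eo":58,"ug":93},"d":[23,58],"igd":{"h":33,"mg":32,"x":52},"te":{"bb":44,"bp":81,"o":64,"uas":67}},"xk":3}
After op 4 (add /h/igd/p 68): {"h":{"b":{"cyk":82,"eo":58,"ug":93},"d":[23,58],"igd":{"h":33,"mg":32,"p":68,"x":52},"te":{"bb":44,"bp":81,"o":64,"uas":67}},"xk":3}
After op 5 (add /h/te/iq 34): {"h":{"b":{"cyk":82,"eo":58,"ug":93},"d":[23,58],"igd":{"h":33,"mg":32,"p":68,"x":52},"te":{"bb":44,"bp":81,"iq":34,"o":64,"uas":67}},"xk":3}
After op 6 (replace /h/te/o 65): {"h":{"b":{"cyk":82,"eo":58,"ug":93},"d":[23,58],"igd":{"h":33,"mg":32,"p":68,"x":52},"te":{"bb":44,"bp":81,"iq":34,"o":65,"uas":67}},"xk":3}
After op 7 (add /h/d/0 88): {"h":{"b":{"cyk":82,"eo":58,"ug":93},"d":[88,23,58],"igd":{"h":33,"mg":32,"p":68,"x":52},"te":{"bb":44,"bp":81,"iq":34,"o":65,"uas":67}},"xk":3}
After op 8 (remove /h/b/ug): {"h":{"b":{"cyk":82,"eo":58},"d":[88,23,58],"igd":{"h":33,"mg":32,"p":68,"x":52},"te":{"bb":44,"bp":81,"iq":34,"o":65,"uas":67}},"xk":3}
After op 9 (add /h/igd/g 38): {"h":{"b":{"cyk":82,"eo":58},"d":[88,23,58],"igd":{"g":38,"h":33,"mg":32,"p":68,"x":52},"te":{"bb":44,"bp":81,"iq":34,"o":65,"uas":67}},"xk":3}
After op 10 (remove /h/te/bb): {"h":{"b":{"cyk":82,"eo":58},"d":[88,23,58],"igd":{"g":38,"h":33,"mg":32,"p":68,"x":52},"te":{"bp":81,"iq":34,"o":65,"uas":67}},"xk":3}
After op 11 (add /a 65): {"a":65,"h":{"b":{"cyk":82,"eo":58},"d":[88,23,58],"igd":{"g":38,"h":33,"mg":32,"p":68,"x":52},"te":{"bp":81,"iq":34,"o":65,"uas":67}},"xk":3}
After op 12 (replace /h/b 50): {"a":65,"h":{"b":50,"d":[88,23,58],"igd":{"g":38,"h":33,"mg":32,"p":68,"x":52},"te":{"bp":81,"iq":34,"o":65,"uas":67}},"xk":3}
After op 13 (remove /h/te/bp): {"a":65,"h":{"b":50,"d":[88,23,58],"igd":{"g":38,"h":33,"mg":32,"p":68,"x":52},"te":{"iq":34,"o":65,"uas":67}},"xk":3}
After op 14 (add /li 77): {"a":65,"h":{"b":50,"d":[88,23,58],"igd":{"g":38,"h":33,"mg":32,"p":68,"x":52},"te":{"iq":34,"o":65,"uas":67}},"li":77,"xk":3}
After op 15 (replace /h/te/iq 18): {"a":65,"h":{"b":50,"d":[88,23,58],"igd":{"g":38,"h":33,"mg":32,"p":68,"x":52},"te":{"iq":18,"o":65,"uas":67}},"li":77,"xk":3}
After op 16 (remove /h/te): {"a":65,"h":{"b":50,"d":[88,23,58],"igd":{"g":38,"h":33,"mg":32,"p":68,"x":52}},"li":77,"xk":3}
After op 17 (replace /li 73): {"a":65,"h":{"b":50,"d":[88,23,58],"igd":{"g":38,"h":33,"mg":32,"p":68,"x":52}},"li":73,"xk":3}
After op 18 (replace /h/b 50): {"a":65,"h":{"b":50,"d":[88,23,58],"igd":{"g":38,"h":33,"mg":32,"p":68,"x":52}},"li":73,"xk":3}
After op 19 (replace /h/d/1 9): {"a":65,"h":{"b":50,"d":[88,9,58],"igd":{"g":38,"h":33,"mg":32,"p":68,"x":52}},"li":73,"xk":3}
After op 20 (replace /h/igd/mg 0): {"a":65,"h":{"b":50,"d":[88,9,58],"igd":{"g":38,"h":33,"mg":0,"p":68,"x":52}},"li":73,"xk":3}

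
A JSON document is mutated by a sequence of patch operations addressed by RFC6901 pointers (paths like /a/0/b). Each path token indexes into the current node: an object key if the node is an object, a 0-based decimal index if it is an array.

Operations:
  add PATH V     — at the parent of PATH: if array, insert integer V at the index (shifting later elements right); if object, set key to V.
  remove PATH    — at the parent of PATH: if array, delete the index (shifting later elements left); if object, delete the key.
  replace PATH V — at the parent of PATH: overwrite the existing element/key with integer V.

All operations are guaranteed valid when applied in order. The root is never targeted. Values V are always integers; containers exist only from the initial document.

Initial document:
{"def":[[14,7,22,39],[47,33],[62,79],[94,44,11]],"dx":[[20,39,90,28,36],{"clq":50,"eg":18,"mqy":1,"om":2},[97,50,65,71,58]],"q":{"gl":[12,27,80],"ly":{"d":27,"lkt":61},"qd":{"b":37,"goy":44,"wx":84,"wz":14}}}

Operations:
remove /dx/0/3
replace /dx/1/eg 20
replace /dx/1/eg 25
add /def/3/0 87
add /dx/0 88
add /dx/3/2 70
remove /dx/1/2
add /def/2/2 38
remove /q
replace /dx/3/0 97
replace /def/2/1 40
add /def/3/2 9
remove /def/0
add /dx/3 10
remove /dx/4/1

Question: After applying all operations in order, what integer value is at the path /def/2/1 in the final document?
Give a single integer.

Answer: 94

Derivation:
After op 1 (remove /dx/0/3): {"def":[[14,7,22,39],[47,33],[62,79],[94,44,11]],"dx":[[20,39,90,36],{"clq":50,"eg":18,"mqy":1,"om":2},[97,50,65,71,58]],"q":{"gl":[12,27,80],"ly":{"d":27,"lkt":61},"qd":{"b":37,"goy":44,"wx":84,"wz":14}}}
After op 2 (replace /dx/1/eg 20): {"def":[[14,7,22,39],[47,33],[62,79],[94,44,11]],"dx":[[20,39,90,36],{"clq":50,"eg":20,"mqy":1,"om":2},[97,50,65,71,58]],"q":{"gl":[12,27,80],"ly":{"d":27,"lkt":61},"qd":{"b":37,"goy":44,"wx":84,"wz":14}}}
After op 3 (replace /dx/1/eg 25): {"def":[[14,7,22,39],[47,33],[62,79],[94,44,11]],"dx":[[20,39,90,36],{"clq":50,"eg":25,"mqy":1,"om":2},[97,50,65,71,58]],"q":{"gl":[12,27,80],"ly":{"d":27,"lkt":61},"qd":{"b":37,"goy":44,"wx":84,"wz":14}}}
After op 4 (add /def/3/0 87): {"def":[[14,7,22,39],[47,33],[62,79],[87,94,44,11]],"dx":[[20,39,90,36],{"clq":50,"eg":25,"mqy":1,"om":2},[97,50,65,71,58]],"q":{"gl":[12,27,80],"ly":{"d":27,"lkt":61},"qd":{"b":37,"goy":44,"wx":84,"wz":14}}}
After op 5 (add /dx/0 88): {"def":[[14,7,22,39],[47,33],[62,79],[87,94,44,11]],"dx":[88,[20,39,90,36],{"clq":50,"eg":25,"mqy":1,"om":2},[97,50,65,71,58]],"q":{"gl":[12,27,80],"ly":{"d":27,"lkt":61},"qd":{"b":37,"goy":44,"wx":84,"wz":14}}}
After op 6 (add /dx/3/2 70): {"def":[[14,7,22,39],[47,33],[62,79],[87,94,44,11]],"dx":[88,[20,39,90,36],{"clq":50,"eg":25,"mqy":1,"om":2},[97,50,70,65,71,58]],"q":{"gl":[12,27,80],"ly":{"d":27,"lkt":61},"qd":{"b":37,"goy":44,"wx":84,"wz":14}}}
After op 7 (remove /dx/1/2): {"def":[[14,7,22,39],[47,33],[62,79],[87,94,44,11]],"dx":[88,[20,39,36],{"clq":50,"eg":25,"mqy":1,"om":2},[97,50,70,65,71,58]],"q":{"gl":[12,27,80],"ly":{"d":27,"lkt":61},"qd":{"b":37,"goy":44,"wx":84,"wz":14}}}
After op 8 (add /def/2/2 38): {"def":[[14,7,22,39],[47,33],[62,79,38],[87,94,44,11]],"dx":[88,[20,39,36],{"clq":50,"eg":25,"mqy":1,"om":2},[97,50,70,65,71,58]],"q":{"gl":[12,27,80],"ly":{"d":27,"lkt":61},"qd":{"b":37,"goy":44,"wx":84,"wz":14}}}
After op 9 (remove /q): {"def":[[14,7,22,39],[47,33],[62,79,38],[87,94,44,11]],"dx":[88,[20,39,36],{"clq":50,"eg":25,"mqy":1,"om":2},[97,50,70,65,71,58]]}
After op 10 (replace /dx/3/0 97): {"def":[[14,7,22,39],[47,33],[62,79,38],[87,94,44,11]],"dx":[88,[20,39,36],{"clq":50,"eg":25,"mqy":1,"om":2},[97,50,70,65,71,58]]}
After op 11 (replace /def/2/1 40): {"def":[[14,7,22,39],[47,33],[62,40,38],[87,94,44,11]],"dx":[88,[20,39,36],{"clq":50,"eg":25,"mqy":1,"om":2},[97,50,70,65,71,58]]}
After op 12 (add /def/3/2 9): {"def":[[14,7,22,39],[47,33],[62,40,38],[87,94,9,44,11]],"dx":[88,[20,39,36],{"clq":50,"eg":25,"mqy":1,"om":2},[97,50,70,65,71,58]]}
After op 13 (remove /def/0): {"def":[[47,33],[62,40,38],[87,94,9,44,11]],"dx":[88,[20,39,36],{"clq":50,"eg":25,"mqy":1,"om":2},[97,50,70,65,71,58]]}
After op 14 (add /dx/3 10): {"def":[[47,33],[62,40,38],[87,94,9,44,11]],"dx":[88,[20,39,36],{"clq":50,"eg":25,"mqy":1,"om":2},10,[97,50,70,65,71,58]]}
After op 15 (remove /dx/4/1): {"def":[[47,33],[62,40,38],[87,94,9,44,11]],"dx":[88,[20,39,36],{"clq":50,"eg":25,"mqy":1,"om":2},10,[97,70,65,71,58]]}
Value at /def/2/1: 94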